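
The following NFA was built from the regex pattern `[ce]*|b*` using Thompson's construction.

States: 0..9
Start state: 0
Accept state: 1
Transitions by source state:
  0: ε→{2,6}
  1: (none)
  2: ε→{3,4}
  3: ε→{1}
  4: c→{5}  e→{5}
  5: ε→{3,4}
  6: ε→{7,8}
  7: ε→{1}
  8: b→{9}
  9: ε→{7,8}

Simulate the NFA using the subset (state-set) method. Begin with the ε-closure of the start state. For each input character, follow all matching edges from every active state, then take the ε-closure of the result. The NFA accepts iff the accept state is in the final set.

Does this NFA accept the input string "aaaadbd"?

start: ε-closure({0}) = {0,1,2,3,4,6,7,8}
'a' @ 1: {}  — no active states
rest 'aaadbd' ignored (set empty)
end set {} — state 1 not in

Answer: REJECT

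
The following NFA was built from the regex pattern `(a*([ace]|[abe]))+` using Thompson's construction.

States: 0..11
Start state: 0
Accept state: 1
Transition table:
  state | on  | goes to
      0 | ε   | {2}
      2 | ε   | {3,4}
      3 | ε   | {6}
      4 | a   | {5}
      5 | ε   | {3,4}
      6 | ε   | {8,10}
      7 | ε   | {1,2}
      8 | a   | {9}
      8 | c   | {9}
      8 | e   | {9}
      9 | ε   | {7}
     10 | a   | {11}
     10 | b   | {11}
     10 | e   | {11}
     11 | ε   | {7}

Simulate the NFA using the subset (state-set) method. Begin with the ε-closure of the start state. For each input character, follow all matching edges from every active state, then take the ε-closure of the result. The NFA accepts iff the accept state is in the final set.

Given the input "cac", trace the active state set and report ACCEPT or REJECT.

S₀ = ε-closure({0}) = {0,2,3,4,6,8,10}
'c' @ 1: {1,2,3,4,6,7,8,9,10}  (accept∈set)
'a' @ 2: {1,2,3,4,5,6,7,8,9,10,11}  (accept∈set)
'c' @ 3: {1,2,3,4,6,7,8,9,10}  (accept∈set)
final: {1,2,3,4,6,7,8,9,10}; accept 1 in set

Answer: ACCEPT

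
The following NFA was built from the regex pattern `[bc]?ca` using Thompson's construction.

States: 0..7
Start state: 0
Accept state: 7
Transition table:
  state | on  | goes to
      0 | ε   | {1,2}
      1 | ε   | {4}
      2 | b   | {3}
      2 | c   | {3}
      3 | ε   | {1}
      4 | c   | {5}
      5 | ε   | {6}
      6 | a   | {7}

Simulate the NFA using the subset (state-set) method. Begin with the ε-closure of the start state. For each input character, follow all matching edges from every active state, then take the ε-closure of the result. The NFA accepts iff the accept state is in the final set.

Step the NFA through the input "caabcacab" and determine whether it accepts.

S₀ = ε-closure({0}) = {0,1,2,4}
'c' @ 1: {1,3,4,5,6}
'a' @ 2: {7}  (accept∈set)
'a' @ 3: {}  — dead — no transitions
rest 'bcacab' ignored (set empty)
final: {}; accept 7 not in set

Answer: REJECT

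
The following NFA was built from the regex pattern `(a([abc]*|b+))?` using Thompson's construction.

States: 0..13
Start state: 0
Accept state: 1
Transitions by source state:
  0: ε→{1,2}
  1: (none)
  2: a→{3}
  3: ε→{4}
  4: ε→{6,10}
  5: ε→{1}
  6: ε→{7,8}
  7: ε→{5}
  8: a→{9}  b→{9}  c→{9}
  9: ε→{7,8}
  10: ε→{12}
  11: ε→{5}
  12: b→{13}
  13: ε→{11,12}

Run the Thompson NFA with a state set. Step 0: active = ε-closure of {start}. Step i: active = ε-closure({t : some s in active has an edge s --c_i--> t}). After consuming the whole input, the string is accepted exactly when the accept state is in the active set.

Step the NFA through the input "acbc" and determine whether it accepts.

Answer: ACCEPT

Trace:
S₀ = ε-closure({0}) = {0,1,2}
'a' @ 1: {1,3,4,5,6,7,8,10,12}  (accept∈set)
'c' @ 2: {1,5,7,8,9}  (accept∈set)
'b' @ 3: {1,5,7,8,9}  (accept∈set)
'c' @ 4: {1,5,7,8,9}  (accept∈set)
final: {1,5,7,8,9}; accept 1 in set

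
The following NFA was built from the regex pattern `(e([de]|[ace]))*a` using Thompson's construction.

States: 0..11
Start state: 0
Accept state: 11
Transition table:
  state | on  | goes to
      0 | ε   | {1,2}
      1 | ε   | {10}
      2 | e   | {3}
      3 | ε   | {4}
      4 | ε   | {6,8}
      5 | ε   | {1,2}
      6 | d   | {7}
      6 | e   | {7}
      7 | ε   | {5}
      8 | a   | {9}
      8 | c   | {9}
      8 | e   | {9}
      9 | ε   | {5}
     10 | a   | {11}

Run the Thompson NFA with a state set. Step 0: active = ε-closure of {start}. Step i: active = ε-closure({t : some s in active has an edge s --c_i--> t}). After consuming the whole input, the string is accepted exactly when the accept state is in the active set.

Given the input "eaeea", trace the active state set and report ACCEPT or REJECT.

S₀ = ε-closure({0}) = {0,1,2,10}
'e' @ 1: {3,4,6,8}
'a' @ 2: {1,2,5,9,10}
'e' @ 3: {3,4,6,8}
'e' @ 4: {1,2,5,7,9,10}
'a' @ 5: {11}  (accept∈set)
final: {11}; accept 11 in set

Answer: ACCEPT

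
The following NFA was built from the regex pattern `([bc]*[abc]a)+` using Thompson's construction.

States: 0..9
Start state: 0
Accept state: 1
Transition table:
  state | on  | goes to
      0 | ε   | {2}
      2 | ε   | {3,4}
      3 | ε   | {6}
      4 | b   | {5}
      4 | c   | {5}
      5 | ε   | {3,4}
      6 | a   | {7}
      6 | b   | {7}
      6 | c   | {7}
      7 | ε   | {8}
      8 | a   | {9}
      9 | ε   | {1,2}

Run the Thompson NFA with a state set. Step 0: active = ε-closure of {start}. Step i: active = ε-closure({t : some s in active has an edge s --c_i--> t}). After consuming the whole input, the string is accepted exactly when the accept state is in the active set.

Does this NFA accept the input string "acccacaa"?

S₀ = ε-closure({0}) = {0,2,3,4,6}
'a' @ 1: {7,8}
'c' @ 2: {}  — state set empty
rest 'ccacaa' ignored (set empty)
final: {}; accept 1 not in set

Answer: REJECT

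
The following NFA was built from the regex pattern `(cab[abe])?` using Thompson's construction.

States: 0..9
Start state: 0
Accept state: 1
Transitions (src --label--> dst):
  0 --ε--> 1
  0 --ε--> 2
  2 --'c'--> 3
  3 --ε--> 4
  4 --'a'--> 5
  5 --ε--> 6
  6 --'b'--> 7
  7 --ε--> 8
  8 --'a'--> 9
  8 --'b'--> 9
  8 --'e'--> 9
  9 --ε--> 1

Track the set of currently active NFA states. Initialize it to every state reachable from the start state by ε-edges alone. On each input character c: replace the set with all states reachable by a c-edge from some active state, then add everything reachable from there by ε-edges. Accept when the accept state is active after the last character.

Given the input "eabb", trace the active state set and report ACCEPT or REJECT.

Answer: REJECT

Trace:
S₀ = ε-closure({0}) = {0,1,2}
'e' @ 1: {}  — dead — no transitions
rest 'abb' ignored (set empty)
after full input: {}  (accept=1 not in)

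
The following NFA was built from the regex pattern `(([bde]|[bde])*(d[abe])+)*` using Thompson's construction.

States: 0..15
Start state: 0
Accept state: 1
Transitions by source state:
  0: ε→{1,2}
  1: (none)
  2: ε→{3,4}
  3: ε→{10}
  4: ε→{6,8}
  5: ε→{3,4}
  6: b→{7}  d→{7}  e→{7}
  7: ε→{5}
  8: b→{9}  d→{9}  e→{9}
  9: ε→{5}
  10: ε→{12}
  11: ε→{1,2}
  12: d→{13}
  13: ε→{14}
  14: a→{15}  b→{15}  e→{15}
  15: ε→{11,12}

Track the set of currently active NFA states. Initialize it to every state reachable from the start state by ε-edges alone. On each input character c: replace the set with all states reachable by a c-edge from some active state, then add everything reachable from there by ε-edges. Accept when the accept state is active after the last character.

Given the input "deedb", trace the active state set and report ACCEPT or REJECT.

Answer: ACCEPT

Steps:
start: ε-closure({0}) = {0,1,2,3,4,6,8,10,12}
'd' @ 1: {3,4,5,6,7,8,9,10,12,13,14}
'e' @ 2: {1,2,3,4,5,6,7,8,9,10,11,12,15}  (accept∈set)
'e' @ 3: {3,4,5,6,7,8,9,10,12}
'd' @ 4: {3,4,5,6,7,8,9,10,12,13,14}
'b' @ 5: {1,2,3,4,5,6,7,8,9,10,11,12,15}  (accept∈set)
final: {1,2,3,4,5,6,7,8,9,10,11,12,15}; accept 1 in set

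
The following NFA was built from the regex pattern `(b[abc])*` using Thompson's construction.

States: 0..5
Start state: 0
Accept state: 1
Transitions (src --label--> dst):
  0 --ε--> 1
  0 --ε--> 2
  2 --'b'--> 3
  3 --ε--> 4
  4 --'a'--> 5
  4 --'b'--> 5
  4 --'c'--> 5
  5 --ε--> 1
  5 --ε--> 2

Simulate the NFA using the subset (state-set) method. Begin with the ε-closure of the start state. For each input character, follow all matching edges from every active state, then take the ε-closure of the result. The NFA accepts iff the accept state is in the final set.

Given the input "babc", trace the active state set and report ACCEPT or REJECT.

Answer: ACCEPT

Trace:
initial (ε-close {0}): {0,1,2}
'b' @ 1: {3,4}
'a' @ 2: {1,2,5}  ✓accept
'b' @ 3: {3,4}
'c' @ 4: {1,2,5}  ✓accept
end set {1,2,5} — state 1 in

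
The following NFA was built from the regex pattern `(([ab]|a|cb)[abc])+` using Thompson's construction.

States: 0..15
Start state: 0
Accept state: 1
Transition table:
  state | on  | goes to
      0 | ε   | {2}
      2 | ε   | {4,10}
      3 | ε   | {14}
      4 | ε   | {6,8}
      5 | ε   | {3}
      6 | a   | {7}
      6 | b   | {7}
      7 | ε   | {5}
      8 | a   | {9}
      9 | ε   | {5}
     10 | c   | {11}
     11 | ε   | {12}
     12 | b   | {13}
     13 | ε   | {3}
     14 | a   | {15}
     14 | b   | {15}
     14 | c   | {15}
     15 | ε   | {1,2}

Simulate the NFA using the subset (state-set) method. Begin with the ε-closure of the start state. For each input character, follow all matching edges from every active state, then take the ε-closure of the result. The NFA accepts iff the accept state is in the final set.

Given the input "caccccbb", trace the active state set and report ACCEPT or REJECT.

start: ε-closure({0}) = {0,2,4,6,8,10}
'c' @ 1: {11,12}
'a' @ 2: {}  — dead — no transitions
rest 'ccccbb' ignored (set empty)
final: {}; accept 1 not in set

Answer: REJECT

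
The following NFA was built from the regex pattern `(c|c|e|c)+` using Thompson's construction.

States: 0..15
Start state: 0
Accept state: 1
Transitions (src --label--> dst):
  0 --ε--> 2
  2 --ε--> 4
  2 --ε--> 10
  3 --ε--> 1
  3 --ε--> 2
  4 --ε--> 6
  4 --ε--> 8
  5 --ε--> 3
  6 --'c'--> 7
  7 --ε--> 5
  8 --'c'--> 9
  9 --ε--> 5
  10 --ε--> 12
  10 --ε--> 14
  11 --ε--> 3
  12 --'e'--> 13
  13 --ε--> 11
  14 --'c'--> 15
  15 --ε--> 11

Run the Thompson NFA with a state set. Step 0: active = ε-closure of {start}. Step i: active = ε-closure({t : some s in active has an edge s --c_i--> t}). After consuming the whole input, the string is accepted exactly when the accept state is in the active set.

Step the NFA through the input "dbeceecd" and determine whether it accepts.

Answer: REJECT

Derivation:
initial (ε-close {0}): {0,2,4,6,8,10,12,14}
'd' @ 1: {}  — state set empty
rest 'beceecd' ignored (set empty)
final: {}; accept 1 not in set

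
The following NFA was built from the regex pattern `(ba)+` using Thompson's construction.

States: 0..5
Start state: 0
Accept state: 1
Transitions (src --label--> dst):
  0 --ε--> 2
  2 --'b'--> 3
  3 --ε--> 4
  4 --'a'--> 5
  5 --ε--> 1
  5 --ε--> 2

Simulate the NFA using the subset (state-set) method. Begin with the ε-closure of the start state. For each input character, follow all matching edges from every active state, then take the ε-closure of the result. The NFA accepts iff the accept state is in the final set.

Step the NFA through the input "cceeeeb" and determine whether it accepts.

Answer: REJECT

Trace:
initial (ε-close {0}): {0,2}
'c' @ 1: {}  — no active states
rest 'ceeeeb' ignored (set empty)
final: {}; accept 1 not in set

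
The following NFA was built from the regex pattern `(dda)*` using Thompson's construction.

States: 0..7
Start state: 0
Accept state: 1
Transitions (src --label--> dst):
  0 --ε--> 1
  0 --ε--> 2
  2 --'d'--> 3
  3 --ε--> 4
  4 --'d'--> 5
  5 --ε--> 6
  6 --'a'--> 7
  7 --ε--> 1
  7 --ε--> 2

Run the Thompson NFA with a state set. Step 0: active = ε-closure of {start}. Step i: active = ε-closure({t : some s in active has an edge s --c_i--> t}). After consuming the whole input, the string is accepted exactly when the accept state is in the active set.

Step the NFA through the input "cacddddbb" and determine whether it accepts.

Answer: REJECT

Trace:
start: ε-closure({0}) = {0,1,2}
'c' @ 1: {}  — dead — no transitions
rest 'acddddbb' ignored (set empty)
final: {}; accept 1 not in set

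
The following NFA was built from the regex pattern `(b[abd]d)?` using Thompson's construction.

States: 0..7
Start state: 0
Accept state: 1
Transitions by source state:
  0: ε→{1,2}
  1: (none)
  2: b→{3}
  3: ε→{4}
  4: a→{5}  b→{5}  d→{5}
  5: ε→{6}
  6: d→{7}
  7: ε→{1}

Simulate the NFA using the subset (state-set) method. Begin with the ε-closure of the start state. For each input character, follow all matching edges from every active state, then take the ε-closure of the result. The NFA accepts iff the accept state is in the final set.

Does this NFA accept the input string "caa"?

initial (ε-close {0}): {0,1,2}
'c' @ 1: {}  — no active states
rest 'aa' ignored (set empty)
after full input: {}  (accept=1 not in)

Answer: REJECT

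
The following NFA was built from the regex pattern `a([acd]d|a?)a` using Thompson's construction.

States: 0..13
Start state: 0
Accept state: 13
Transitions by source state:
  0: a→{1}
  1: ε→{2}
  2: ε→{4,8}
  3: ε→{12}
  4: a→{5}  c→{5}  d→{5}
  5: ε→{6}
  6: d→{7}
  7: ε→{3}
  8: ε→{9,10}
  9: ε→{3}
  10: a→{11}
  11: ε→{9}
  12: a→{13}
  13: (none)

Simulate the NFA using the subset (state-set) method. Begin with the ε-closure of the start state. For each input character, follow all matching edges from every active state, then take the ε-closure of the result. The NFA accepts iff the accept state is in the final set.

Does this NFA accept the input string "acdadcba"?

S₀ = ε-closure({0}) = {0}
'a' @ 1: {1,2,3,4,8,9,10,12}
'c' @ 2: {5,6}
'd' @ 3: {3,7,12}
'a' @ 4: {13}  ✓accept
'd' @ 5: {}  — state set empty
rest 'cba' ignored (set empty)
end set {} — state 13 not in

Answer: REJECT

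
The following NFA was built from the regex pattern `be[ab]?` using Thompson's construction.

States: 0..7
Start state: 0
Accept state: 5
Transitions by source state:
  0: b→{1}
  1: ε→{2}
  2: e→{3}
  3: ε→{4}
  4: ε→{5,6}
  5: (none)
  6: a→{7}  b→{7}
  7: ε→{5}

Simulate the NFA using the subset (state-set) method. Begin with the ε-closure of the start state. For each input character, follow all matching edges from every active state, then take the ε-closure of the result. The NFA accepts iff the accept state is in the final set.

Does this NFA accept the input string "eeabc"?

initial (ε-close {0}): {0}
'e' @ 1: {}  — dead — no transitions
rest 'eabc' ignored (set empty)
final: {}; accept 5 not in set

Answer: REJECT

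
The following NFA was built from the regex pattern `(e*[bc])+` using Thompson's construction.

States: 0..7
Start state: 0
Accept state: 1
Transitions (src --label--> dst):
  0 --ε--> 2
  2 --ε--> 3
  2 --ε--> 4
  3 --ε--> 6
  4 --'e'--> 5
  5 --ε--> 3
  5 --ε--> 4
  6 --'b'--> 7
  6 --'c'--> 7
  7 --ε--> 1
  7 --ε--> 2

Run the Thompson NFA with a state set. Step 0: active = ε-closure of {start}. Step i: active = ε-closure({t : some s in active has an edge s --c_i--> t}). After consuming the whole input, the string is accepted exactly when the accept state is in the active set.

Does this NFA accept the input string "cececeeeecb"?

Answer: ACCEPT

Steps:
initial (ε-close {0}): {0,2,3,4,6}
'c' @ 1: {1,2,3,4,6,7}  [accepting]
'e' @ 2: {3,4,5,6}
'c' @ 3: {1,2,3,4,6,7}  [accepting]
'e' @ 4: {3,4,5,6}
'c' @ 5: {1,2,3,4,6,7}  [accepting]
'e' @ 6: {3,4,5,6}
'e' @ 7: {3,4,5,6}
'e' @ 8: {3,4,5,6}
'e' @ 9: {3,4,5,6}
'c' @ 10: {1,2,3,4,6,7}  [accepting]
'b' @ 11: {1,2,3,4,6,7}  [accepting]
after full input: {1,2,3,4,6,7}  (accept=1 in)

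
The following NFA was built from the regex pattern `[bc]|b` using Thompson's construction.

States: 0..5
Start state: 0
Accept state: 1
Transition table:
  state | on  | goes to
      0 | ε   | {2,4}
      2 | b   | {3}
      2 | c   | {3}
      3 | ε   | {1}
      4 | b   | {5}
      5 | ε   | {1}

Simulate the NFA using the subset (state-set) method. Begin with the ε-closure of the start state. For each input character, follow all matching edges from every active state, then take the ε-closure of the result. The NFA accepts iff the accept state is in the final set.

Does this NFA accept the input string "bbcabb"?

Answer: REJECT

Trace:
initial (ε-close {0}): {0,2,4}
'b' @ 1: {1,3,5}  ✓accept
'b' @ 2: {}  — dead — no transitions
rest 'cabb' ignored (set empty)
final: {}; accept 1 not in set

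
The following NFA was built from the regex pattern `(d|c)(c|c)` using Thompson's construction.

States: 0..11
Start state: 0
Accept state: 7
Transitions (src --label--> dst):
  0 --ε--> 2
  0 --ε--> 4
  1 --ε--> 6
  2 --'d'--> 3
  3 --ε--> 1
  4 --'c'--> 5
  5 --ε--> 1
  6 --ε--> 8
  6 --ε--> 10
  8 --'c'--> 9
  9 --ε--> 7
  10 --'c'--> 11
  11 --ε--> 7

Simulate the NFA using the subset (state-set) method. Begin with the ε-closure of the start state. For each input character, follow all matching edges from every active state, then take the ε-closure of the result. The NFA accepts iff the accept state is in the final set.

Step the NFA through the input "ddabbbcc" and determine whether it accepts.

Answer: REJECT

Steps:
start: ε-closure({0}) = {0,2,4}
'd' @ 1: {1,3,6,8,10}
'd' @ 2: {}  — no active states
rest 'abbbcc' ignored (set empty)
final: {}; accept 7 not in set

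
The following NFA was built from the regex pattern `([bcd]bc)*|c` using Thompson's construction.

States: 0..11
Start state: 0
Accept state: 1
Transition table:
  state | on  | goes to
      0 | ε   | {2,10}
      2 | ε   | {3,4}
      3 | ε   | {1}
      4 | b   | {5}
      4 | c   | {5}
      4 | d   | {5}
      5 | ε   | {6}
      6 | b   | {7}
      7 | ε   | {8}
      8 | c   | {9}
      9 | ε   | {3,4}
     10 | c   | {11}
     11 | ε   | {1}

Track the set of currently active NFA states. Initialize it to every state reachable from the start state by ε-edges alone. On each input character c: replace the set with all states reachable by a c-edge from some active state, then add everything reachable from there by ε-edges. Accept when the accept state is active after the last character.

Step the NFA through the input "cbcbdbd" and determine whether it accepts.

Answer: REJECT

Derivation:
start: ε-closure({0}) = {0,1,2,3,4,10}
'c' @ 1: {1,5,6,11}  ✓accept
'b' @ 2: {7,8}
'c' @ 3: {1,3,4,9}  ✓accept
'b' @ 4: {5,6}
'd' @ 5: {}  — dead — no transitions
rest 'bd' ignored (set empty)
after full input: {}  (accept=1 not in)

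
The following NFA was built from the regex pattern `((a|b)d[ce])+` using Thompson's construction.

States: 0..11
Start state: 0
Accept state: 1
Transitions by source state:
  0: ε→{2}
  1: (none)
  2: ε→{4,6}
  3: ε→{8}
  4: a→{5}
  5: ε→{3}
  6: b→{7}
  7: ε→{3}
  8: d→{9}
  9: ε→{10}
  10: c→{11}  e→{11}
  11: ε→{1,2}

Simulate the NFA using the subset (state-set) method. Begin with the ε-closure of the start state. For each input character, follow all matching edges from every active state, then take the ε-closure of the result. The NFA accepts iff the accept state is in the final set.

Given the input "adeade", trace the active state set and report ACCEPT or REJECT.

Answer: ACCEPT

Trace:
initial (ε-close {0}): {0,2,4,6}
'a' @ 1: {3,5,8}
'd' @ 2: {9,10}
'e' @ 3: {1,2,4,6,11}  [accepting]
'a' @ 4: {3,5,8}
'd' @ 5: {9,10}
'e' @ 6: {1,2,4,6,11}  [accepting]
end set {1,2,4,6,11} — state 1 in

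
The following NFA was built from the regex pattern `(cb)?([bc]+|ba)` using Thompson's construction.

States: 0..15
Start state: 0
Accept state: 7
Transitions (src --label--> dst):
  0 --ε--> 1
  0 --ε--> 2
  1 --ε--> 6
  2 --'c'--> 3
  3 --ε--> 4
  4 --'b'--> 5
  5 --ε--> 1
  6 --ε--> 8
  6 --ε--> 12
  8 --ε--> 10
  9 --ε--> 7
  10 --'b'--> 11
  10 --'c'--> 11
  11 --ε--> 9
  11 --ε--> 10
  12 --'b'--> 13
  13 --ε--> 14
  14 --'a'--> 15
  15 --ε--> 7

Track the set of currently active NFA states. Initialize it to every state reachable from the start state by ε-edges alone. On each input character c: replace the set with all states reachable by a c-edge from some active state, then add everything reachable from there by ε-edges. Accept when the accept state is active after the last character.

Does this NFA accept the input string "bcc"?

start: ε-closure({0}) = {0,1,2,6,8,10,12}
'b' @ 1: {7,9,10,11,13,14}  [accepting]
'c' @ 2: {7,9,10,11}  [accepting]
'c' @ 3: {7,9,10,11}  [accepting]
end set {7,9,10,11} — state 7 in

Answer: ACCEPT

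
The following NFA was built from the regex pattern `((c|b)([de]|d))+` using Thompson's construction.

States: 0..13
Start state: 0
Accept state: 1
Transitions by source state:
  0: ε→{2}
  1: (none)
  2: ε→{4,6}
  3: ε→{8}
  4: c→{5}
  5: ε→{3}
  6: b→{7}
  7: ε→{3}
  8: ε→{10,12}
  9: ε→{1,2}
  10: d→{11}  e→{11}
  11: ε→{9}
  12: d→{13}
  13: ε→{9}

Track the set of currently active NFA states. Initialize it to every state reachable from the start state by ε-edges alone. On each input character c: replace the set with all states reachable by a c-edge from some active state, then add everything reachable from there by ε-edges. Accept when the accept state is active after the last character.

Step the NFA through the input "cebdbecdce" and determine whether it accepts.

Answer: ACCEPT

Steps:
S₀ = ε-closure({0}) = {0,2,4,6}
'c' @ 1: {3,5,8,10,12}
'e' @ 2: {1,2,4,6,9,11}  ✓accept
'b' @ 3: {3,7,8,10,12}
'd' @ 4: {1,2,4,6,9,11,13}  ✓accept
'b' @ 5: {3,7,8,10,12}
'e' @ 6: {1,2,4,6,9,11}  ✓accept
'c' @ 7: {3,5,8,10,12}
'd' @ 8: {1,2,4,6,9,11,13}  ✓accept
'c' @ 9: {3,5,8,10,12}
'e' @ 10: {1,2,4,6,9,11}  ✓accept
end set {1,2,4,6,9,11} — state 1 in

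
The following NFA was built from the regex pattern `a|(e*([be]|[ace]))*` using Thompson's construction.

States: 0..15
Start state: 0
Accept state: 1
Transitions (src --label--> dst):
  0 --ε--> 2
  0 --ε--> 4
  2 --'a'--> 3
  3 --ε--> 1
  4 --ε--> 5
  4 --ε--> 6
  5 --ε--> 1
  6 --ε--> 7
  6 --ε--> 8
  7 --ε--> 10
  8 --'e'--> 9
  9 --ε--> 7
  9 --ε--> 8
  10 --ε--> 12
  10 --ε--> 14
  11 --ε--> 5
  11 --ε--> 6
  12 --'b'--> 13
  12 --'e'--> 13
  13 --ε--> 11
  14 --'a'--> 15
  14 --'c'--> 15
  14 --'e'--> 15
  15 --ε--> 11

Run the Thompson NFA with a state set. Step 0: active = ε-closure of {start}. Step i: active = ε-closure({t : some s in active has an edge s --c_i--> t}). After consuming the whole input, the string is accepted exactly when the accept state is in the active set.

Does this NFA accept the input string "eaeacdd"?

S₀ = ε-closure({0}) = {0,1,2,4,5,6,7,8,10,12,14}
'e' @ 1: {1,5,6,7,8,9,10,11,12,13,14,15}  [accepting]
'a' @ 2: {1,5,6,7,8,10,11,12,14,15}  [accepting]
'e' @ 3: {1,5,6,7,8,9,10,11,12,13,14,15}  [accepting]
'a' @ 4: {1,5,6,7,8,10,11,12,14,15}  [accepting]
'c' @ 5: {1,5,6,7,8,10,11,12,14,15}  [accepting]
'd' @ 6: {}  — no active states
rest 'd' ignored (set empty)
after full input: {}  (accept=1 not in)

Answer: REJECT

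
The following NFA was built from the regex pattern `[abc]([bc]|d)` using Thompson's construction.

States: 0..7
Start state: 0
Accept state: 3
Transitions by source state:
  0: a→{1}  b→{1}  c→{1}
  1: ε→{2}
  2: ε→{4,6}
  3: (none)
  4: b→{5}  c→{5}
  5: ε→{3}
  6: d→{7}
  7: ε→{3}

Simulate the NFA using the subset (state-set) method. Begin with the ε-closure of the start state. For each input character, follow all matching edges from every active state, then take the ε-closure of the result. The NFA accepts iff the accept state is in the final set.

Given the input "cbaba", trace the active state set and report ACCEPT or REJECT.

Answer: REJECT

Steps:
initial (ε-close {0}): {0}
'c' @ 1: {1,2,4,6}
'b' @ 2: {3,5}  [accepting]
'a' @ 3: {}  — state set empty
rest 'ba' ignored (set empty)
after full input: {}  (accept=3 not in)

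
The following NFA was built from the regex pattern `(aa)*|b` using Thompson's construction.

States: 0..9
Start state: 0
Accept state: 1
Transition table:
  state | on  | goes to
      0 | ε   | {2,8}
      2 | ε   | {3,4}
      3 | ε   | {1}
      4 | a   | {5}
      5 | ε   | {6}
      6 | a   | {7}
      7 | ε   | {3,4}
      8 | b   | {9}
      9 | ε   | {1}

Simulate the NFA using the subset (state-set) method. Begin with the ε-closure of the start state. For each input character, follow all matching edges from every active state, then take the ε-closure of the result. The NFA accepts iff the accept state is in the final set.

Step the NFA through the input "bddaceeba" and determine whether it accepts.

Answer: REJECT

Steps:
S₀ = ε-closure({0}) = {0,1,2,3,4,8}
'b' @ 1: {1,9}  (accept∈set)
'd' @ 2: {}  — dead — no transitions
rest 'daceeba' ignored (set empty)
after full input: {}  (accept=1 not in)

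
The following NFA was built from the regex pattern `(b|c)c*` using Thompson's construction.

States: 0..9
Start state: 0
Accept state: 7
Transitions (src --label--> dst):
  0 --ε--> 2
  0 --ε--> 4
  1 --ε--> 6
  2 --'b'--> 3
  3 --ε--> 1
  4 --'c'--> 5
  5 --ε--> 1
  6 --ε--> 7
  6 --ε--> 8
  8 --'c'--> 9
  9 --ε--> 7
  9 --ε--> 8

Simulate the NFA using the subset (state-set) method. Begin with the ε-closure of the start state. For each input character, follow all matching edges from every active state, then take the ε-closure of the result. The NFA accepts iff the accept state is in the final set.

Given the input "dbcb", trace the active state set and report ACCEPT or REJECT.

start: ε-closure({0}) = {0,2,4}
'd' @ 1: {}  — dead — no transitions
rest 'bcb' ignored (set empty)
final: {}; accept 7 not in set

Answer: REJECT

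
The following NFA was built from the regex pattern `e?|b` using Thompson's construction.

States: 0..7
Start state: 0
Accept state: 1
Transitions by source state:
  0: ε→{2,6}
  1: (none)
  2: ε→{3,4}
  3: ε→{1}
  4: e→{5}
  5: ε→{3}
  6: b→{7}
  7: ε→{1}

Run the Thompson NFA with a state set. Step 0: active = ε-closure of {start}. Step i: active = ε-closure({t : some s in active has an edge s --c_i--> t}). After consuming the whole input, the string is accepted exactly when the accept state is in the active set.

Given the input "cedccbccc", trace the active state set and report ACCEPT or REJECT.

Answer: REJECT

Derivation:
initial (ε-close {0}): {0,1,2,3,4,6}
'c' @ 1: {}  — dead — no transitions
rest 'edccbccc' ignored (set empty)
end set {} — state 1 not in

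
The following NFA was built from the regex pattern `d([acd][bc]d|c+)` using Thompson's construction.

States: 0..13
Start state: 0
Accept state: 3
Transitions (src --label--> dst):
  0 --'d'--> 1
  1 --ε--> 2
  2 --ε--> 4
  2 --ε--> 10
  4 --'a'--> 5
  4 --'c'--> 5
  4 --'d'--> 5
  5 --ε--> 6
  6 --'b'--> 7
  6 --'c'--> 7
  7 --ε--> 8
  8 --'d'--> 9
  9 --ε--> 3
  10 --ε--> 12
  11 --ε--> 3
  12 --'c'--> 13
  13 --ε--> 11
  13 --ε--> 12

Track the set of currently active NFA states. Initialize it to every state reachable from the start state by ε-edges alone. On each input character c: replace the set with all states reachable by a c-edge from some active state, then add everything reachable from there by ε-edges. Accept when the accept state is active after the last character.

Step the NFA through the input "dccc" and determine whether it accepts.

initial (ε-close {0}): {0}
'd' @ 1: {1,2,4,10,12}
'c' @ 2: {3,5,6,11,12,13}  (accept∈set)
'c' @ 3: {3,7,8,11,12,13}  (accept∈set)
'c' @ 4: {3,11,12,13}  (accept∈set)
after full input: {3,11,12,13}  (accept=3 in)

Answer: ACCEPT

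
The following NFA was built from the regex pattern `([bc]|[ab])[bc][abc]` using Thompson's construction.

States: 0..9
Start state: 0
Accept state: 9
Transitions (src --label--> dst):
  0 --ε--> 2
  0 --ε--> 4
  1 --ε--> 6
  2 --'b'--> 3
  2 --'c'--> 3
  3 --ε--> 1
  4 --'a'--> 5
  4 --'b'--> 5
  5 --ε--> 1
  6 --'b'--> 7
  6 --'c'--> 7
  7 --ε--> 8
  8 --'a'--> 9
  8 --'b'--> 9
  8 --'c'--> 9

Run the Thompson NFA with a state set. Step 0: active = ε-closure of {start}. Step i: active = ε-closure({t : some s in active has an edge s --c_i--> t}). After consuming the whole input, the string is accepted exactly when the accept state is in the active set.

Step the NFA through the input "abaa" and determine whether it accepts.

Answer: REJECT

Trace:
S₀ = ε-closure({0}) = {0,2,4}
'a' @ 1: {1,5,6}
'b' @ 2: {7,8}
'a' @ 3: {9}  [accepting]
'a' @ 4: {}  — state set empty
final: {}; accept 9 not in set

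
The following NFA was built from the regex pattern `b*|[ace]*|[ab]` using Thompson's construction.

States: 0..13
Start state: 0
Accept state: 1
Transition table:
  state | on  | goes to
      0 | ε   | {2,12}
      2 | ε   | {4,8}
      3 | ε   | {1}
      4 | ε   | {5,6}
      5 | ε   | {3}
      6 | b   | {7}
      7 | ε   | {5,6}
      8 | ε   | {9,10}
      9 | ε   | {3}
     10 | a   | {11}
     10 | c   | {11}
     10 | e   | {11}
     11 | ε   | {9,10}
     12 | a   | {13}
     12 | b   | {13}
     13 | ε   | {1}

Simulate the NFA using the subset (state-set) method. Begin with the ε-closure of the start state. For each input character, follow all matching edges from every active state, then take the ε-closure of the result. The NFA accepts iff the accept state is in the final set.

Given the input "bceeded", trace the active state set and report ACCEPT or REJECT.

S₀ = ε-closure({0}) = {0,1,2,3,4,5,6,8,9,10,12}
'b' @ 1: {1,3,5,6,7,13}  [accepting]
'c' @ 2: {}  — state set empty
rest 'eeded' ignored (set empty)
final: {}; accept 1 not in set

Answer: REJECT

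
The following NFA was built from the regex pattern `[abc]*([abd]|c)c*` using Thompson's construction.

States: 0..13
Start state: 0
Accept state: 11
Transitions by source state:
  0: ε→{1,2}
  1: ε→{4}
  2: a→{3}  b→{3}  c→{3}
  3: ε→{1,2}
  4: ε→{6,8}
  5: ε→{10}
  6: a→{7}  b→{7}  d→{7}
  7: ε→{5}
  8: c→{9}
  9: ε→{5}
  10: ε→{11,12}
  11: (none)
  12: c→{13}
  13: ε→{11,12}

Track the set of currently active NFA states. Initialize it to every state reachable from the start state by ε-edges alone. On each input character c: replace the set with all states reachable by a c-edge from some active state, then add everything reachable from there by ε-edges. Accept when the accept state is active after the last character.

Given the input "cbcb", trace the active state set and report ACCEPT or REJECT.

Answer: ACCEPT

Trace:
initial (ε-close {0}): {0,1,2,4,6,8}
'c' @ 1: {1,2,3,4,5,6,8,9,10,11,12}  (accept∈set)
'b' @ 2: {1,2,3,4,5,6,7,8,10,11,12}  (accept∈set)
'c' @ 3: {1,2,3,4,5,6,8,9,10,11,12,13}  (accept∈set)
'b' @ 4: {1,2,3,4,5,6,7,8,10,11,12}  (accept∈set)
after full input: {1,2,3,4,5,6,7,8,10,11,12}  (accept=11 in)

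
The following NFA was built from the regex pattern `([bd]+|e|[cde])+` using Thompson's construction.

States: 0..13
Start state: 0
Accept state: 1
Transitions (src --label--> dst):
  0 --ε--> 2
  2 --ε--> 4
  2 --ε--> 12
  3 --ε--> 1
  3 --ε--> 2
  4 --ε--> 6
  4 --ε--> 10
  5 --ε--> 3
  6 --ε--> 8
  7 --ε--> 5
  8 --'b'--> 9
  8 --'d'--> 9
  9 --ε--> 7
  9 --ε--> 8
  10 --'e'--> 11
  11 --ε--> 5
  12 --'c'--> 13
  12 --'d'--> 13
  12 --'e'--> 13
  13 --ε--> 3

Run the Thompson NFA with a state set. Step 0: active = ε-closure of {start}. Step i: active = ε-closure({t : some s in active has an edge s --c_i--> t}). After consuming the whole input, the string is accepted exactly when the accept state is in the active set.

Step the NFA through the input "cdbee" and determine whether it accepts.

initial (ε-close {0}): {0,2,4,6,8,10,12}
'c' @ 1: {1,2,3,4,6,8,10,12,13}  [accepting]
'd' @ 2: {1,2,3,4,5,6,7,8,9,10,12,13}  [accepting]
'b' @ 3: {1,2,3,4,5,6,7,8,9,10,12}  [accepting]
'e' @ 4: {1,2,3,4,5,6,8,10,11,12,13}  [accepting]
'e' @ 5: {1,2,3,4,5,6,8,10,11,12,13}  [accepting]
end set {1,2,3,4,5,6,8,10,11,12,13} — state 1 in

Answer: ACCEPT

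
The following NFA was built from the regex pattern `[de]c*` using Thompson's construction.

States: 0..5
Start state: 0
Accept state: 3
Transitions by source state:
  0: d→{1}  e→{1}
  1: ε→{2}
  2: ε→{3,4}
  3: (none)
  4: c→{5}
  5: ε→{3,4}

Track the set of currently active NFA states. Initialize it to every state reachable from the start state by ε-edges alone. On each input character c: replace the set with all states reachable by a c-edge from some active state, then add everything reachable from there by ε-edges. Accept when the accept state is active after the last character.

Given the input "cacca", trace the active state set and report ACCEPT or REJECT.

Answer: REJECT

Derivation:
start: ε-closure({0}) = {0}
'c' @ 1: {}  — dead — no transitions
rest 'acca' ignored (set empty)
after full input: {}  (accept=3 not in)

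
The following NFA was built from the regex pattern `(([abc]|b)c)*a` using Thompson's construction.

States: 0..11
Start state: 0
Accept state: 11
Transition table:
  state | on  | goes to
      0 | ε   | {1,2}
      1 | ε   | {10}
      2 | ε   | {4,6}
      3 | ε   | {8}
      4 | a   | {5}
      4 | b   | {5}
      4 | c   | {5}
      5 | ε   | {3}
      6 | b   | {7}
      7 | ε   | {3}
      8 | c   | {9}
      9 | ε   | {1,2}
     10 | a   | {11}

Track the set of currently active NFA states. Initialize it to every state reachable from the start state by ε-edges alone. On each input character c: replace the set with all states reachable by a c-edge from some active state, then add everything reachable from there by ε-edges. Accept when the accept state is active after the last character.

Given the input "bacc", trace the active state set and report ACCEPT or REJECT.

start: ε-closure({0}) = {0,1,2,4,6,10}
'b' @ 1: {3,5,7,8}
'a' @ 2: {}  — state set empty
rest 'cc' ignored (set empty)
final: {}; accept 11 not in set

Answer: REJECT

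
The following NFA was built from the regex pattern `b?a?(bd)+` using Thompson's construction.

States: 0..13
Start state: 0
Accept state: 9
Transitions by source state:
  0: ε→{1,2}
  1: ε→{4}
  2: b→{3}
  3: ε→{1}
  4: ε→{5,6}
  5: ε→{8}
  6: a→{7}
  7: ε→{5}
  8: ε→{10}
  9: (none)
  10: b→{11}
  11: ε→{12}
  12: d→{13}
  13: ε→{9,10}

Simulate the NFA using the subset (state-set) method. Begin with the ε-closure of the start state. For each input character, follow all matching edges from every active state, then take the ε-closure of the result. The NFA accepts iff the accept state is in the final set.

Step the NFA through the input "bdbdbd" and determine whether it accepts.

Answer: ACCEPT

Steps:
start: ε-closure({0}) = {0,1,2,4,5,6,8,10}
'b' @ 1: {1,3,4,5,6,8,10,11,12}
'd' @ 2: {9,10,13}  ✓accept
'b' @ 3: {11,12}
'd' @ 4: {9,10,13}  ✓accept
'b' @ 5: {11,12}
'd' @ 6: {9,10,13}  ✓accept
after full input: {9,10,13}  (accept=9 in)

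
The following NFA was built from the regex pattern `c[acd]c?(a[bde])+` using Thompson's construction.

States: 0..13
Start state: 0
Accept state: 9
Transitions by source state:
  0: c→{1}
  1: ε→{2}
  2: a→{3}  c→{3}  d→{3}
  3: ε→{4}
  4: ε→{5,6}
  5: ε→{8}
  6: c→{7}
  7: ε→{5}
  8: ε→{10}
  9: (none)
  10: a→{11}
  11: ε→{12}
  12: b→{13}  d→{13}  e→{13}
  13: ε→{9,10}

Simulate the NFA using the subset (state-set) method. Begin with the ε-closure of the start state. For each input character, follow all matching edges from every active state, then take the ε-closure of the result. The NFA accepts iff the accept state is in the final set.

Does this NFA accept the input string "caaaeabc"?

S₀ = ε-closure({0}) = {0}
'c' @ 1: {1,2}
'a' @ 2: {3,4,5,6,8,10}
'a' @ 3: {11,12}
'a' @ 4: {}  — state set empty
rest 'eabc' ignored (set empty)
end set {} — state 9 not in

Answer: REJECT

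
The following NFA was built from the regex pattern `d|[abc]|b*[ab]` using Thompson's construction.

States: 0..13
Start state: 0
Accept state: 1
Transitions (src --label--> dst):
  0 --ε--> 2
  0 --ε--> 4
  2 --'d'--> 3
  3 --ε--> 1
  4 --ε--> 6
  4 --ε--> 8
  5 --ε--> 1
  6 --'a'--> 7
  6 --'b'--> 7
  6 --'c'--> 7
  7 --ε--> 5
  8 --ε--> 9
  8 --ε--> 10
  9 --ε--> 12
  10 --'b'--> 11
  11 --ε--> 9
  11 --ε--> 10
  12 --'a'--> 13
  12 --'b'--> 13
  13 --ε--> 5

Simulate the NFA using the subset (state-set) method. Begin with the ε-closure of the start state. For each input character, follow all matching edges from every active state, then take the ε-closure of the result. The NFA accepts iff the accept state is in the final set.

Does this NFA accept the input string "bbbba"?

start: ε-closure({0}) = {0,2,4,6,8,9,10,12}
'b' @ 1: {1,5,7,9,10,11,12,13}  (accept∈set)
'b' @ 2: {1,5,9,10,11,12,13}  (accept∈set)
'b' @ 3: {1,5,9,10,11,12,13}  (accept∈set)
'b' @ 4: {1,5,9,10,11,12,13}  (accept∈set)
'a' @ 5: {1,5,13}  (accept∈set)
final: {1,5,13}; accept 1 in set

Answer: ACCEPT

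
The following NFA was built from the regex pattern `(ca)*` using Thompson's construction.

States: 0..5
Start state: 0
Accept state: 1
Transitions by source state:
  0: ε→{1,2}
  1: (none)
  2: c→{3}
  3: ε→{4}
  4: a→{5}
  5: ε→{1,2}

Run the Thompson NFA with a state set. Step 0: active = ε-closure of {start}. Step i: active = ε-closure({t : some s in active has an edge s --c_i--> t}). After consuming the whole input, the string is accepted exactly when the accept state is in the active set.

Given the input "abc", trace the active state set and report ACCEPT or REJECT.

Answer: REJECT

Derivation:
initial (ε-close {0}): {0,1,2}
'a' @ 1: {}  — state set empty
rest 'bc' ignored (set empty)
after full input: {}  (accept=1 not in)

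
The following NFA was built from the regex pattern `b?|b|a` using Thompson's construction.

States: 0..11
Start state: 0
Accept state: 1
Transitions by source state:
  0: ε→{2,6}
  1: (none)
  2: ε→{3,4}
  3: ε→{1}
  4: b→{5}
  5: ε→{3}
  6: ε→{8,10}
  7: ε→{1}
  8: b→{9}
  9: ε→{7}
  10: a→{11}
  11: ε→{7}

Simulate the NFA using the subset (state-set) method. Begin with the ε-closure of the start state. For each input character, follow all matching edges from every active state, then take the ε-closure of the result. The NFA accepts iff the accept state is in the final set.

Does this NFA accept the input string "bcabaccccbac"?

Answer: REJECT

Steps:
initial (ε-close {0}): {0,1,2,3,4,6,8,10}
'b' @ 1: {1,3,5,7,9}  ✓accept
'c' @ 2: {}  — dead — no transitions
rest 'abaccccbac' ignored (set empty)
final: {}; accept 1 not in set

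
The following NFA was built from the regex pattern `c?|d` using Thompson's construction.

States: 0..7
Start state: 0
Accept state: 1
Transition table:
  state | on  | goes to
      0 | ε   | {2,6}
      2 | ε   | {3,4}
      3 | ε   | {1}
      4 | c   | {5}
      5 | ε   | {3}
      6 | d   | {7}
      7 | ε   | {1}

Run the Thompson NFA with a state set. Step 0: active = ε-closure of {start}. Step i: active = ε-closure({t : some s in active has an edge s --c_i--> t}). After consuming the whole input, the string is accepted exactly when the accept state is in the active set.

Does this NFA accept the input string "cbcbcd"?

start: ε-closure({0}) = {0,1,2,3,4,6}
'c' @ 1: {1,3,5}  [accepting]
'b' @ 2: {}  — state set empty
rest 'cbcd' ignored (set empty)
after full input: {}  (accept=1 not in)

Answer: REJECT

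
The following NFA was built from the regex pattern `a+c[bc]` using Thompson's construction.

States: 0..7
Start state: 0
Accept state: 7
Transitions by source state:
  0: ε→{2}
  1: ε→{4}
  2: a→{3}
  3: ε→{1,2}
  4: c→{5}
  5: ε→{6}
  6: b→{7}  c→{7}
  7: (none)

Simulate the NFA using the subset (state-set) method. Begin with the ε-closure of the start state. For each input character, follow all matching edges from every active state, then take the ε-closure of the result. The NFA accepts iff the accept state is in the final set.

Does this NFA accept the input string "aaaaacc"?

Answer: ACCEPT

Derivation:
start: ε-closure({0}) = {0,2}
'a' @ 1: {1,2,3,4}
'a' @ 2: {1,2,3,4}
'a' @ 3: {1,2,3,4}
'a' @ 4: {1,2,3,4}
'a' @ 5: {1,2,3,4}
'c' @ 6: {5,6}
'c' @ 7: {7}  [accepting]
end set {7} — state 7 in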